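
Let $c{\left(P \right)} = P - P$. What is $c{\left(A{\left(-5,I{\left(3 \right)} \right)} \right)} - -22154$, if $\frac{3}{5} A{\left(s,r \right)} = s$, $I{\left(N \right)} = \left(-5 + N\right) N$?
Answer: $22154$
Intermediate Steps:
$I{\left(N \right)} = N \left(-5 + N\right)$
$A{\left(s,r \right)} = \frac{5 s}{3}$
$c{\left(P \right)} = 0$
$c{\left(A{\left(-5,I{\left(3 \right)} \right)} \right)} - -22154 = 0 - -22154 = 0 + 22154 = 22154$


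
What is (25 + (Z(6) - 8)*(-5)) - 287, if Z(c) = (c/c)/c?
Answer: -1337/6 ≈ -222.83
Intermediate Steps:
Z(c) = 1/c
(25 + (Z(6) - 8)*(-5)) - 287 = (25 + (1/6 - 8)*(-5)) - 287 = (25 + (⅙ - 8)*(-5)) - 287 = (25 - 47/6*(-5)) - 287 = (25 + 235/6) - 287 = 385/6 - 287 = -1337/6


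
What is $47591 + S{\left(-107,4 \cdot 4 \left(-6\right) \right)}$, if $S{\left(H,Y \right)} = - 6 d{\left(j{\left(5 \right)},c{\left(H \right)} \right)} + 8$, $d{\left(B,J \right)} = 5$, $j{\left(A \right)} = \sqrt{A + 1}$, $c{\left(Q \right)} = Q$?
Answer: $47569$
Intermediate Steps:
$j{\left(A \right)} = \sqrt{1 + A}$
$S{\left(H,Y \right)} = -22$ ($S{\left(H,Y \right)} = \left(-6\right) 5 + 8 = -30 + 8 = -22$)
$47591 + S{\left(-107,4 \cdot 4 \left(-6\right) \right)} = 47591 - 22 = 47569$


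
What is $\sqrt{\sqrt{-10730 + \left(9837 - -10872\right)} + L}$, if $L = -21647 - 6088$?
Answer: $\sqrt{-27735 + \sqrt{9979}} \approx 166.24 i$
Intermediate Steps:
$L = -27735$
$\sqrt{\sqrt{-10730 + \left(9837 - -10872\right)} + L} = \sqrt{\sqrt{-10730 + \left(9837 - -10872\right)} - 27735} = \sqrt{\sqrt{-10730 + \left(9837 + 10872\right)} - 27735} = \sqrt{\sqrt{-10730 + 20709} - 27735} = \sqrt{\sqrt{9979} - 27735} = \sqrt{-27735 + \sqrt{9979}}$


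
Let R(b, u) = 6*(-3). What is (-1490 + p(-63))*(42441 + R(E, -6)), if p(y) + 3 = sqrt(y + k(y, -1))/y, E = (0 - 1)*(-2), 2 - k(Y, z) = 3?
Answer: -63337539 - 113128*I/21 ≈ -6.3338e+7 - 5387.0*I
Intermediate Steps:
k(Y, z) = -1 (k(Y, z) = 2 - 1*3 = 2 - 3 = -1)
E = 2 (E = -1*(-2) = 2)
R(b, u) = -18
p(y) = -3 + sqrt(-1 + y)/y (p(y) = -3 + sqrt(y - 1)/y = -3 + sqrt(-1 + y)/y)
(-1490 + p(-63))*(42441 + R(E, -6)) = (-1490 + (-3 + sqrt(-1 - 63)/(-63)))*(42441 - 18) = (-1490 + (-3 - 8*I/63))*42423 = (-1493 - 8*I/63)*42423 = -63337539 - 113128*I/21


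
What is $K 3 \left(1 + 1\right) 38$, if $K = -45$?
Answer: $-10260$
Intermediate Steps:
$K 3 \left(1 + 1\right) 38 = - 45 \cdot 3 \left(1 + 1\right) 38 = - 45 \cdot 3 \cdot 2 \cdot 38 = \left(-45\right) 6 \cdot 38 = \left(-270\right) 38 = -10260$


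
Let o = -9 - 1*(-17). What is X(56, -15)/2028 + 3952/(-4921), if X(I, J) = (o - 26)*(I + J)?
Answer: -102161/87542 ≈ -1.1670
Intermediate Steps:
o = 8 (o = -9 + 17 = 8)
X(I, J) = -18*I - 18*J (X(I, J) = (8 - 26)*(I + J) = -18*(I + J) = -18*I - 18*J)
X(56, -15)/2028 + 3952/(-4921) = (-18*56 - 18*(-15))/2028 + 3952/(-4921) = (-1008 + 270)*(1/2028) + 3952*(-1/4921) = -738*1/2028 - 208/259 = -123/338 - 208/259 = -102161/87542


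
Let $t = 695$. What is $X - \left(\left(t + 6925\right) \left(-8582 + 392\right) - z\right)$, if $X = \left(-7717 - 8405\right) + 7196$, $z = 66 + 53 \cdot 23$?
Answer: $62400159$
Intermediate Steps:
$z = 1285$ ($z = 66 + 1219 = 1285$)
$X = -8926$ ($X = -16122 + 7196 = -8926$)
$X - \left(\left(t + 6925\right) \left(-8582 + 392\right) - z\right) = -8926 - \left(\left(695 + 6925\right) \left(-8582 + 392\right) - 1285\right) = -8926 - \left(7620 \left(-8190\right) - 1285\right) = -8926 - \left(-62407800 - 1285\right) = -8926 - -62409085 = -8926 + 62409085 = 62400159$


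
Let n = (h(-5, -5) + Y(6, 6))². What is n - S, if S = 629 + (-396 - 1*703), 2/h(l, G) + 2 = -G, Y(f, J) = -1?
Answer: 4231/9 ≈ 470.11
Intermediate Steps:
h(l, G) = 2/(-2 - G)
S = -470 (S = 629 + (-396 - 703) = 629 - 1099 = -470)
n = ⅑ (n = (-2/(2 - 5) - 1)² = (-2/(-3) - 1)² = (-2*(-⅓) - 1)² = (⅔ - 1)² = (-⅓)² = ⅑ ≈ 0.11111)
n - S = ⅑ - 1*(-470) = ⅑ + 470 = 4231/9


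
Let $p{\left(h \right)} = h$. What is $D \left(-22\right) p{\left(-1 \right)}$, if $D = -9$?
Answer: $-198$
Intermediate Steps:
$D \left(-22\right) p{\left(-1 \right)} = \left(-9\right) \left(-22\right) \left(-1\right) = 198 \left(-1\right) = -198$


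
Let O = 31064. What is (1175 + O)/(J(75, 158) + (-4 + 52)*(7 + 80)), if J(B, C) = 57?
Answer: 32239/4233 ≈ 7.6161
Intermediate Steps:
(1175 + O)/(J(75, 158) + (-4 + 52)*(7 + 80)) = (1175 + 31064)/(57 + (-4 + 52)*(7 + 80)) = 32239/(57 + 48*87) = 32239/(57 + 4176) = 32239/4233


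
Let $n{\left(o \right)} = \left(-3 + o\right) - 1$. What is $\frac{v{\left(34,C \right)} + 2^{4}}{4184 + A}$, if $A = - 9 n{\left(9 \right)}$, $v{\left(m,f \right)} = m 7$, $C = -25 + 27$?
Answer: $\frac{254}{4139} \approx 0.061367$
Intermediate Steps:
$n{\left(o \right)} = -4 + o$
$C = 2$
$v{\left(m,f \right)} = 7 m$
$A = -45$ ($A = - 9 \left(-4 + 9\right) = \left(-9\right) 5 = -45$)
$\frac{v{\left(34,C \right)} + 2^{4}}{4184 + A} = \frac{7 \cdot 34 + 2^{4}}{4184 - 45} = \frac{238 + 16}{4139} = 254 \cdot \frac{1}{4139} = \frac{254}{4139}$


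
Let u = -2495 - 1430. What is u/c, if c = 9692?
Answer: -3925/9692 ≈ -0.40497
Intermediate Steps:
u = -3925
u/c = -3925/9692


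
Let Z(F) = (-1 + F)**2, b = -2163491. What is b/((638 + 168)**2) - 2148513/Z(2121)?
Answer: -2779836335417/729931009600 ≈ -3.8084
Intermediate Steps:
b/((638 + 168)**2) - 2148513/Z(2121) = -2163491/(638 + 168)**2 - 2148513/(-1 + 2121)**2 = -2163491/(806**2) - 2148513/(2120**2) = -2163491/649636 - 2148513/4494400 = -2779836335417/729931009600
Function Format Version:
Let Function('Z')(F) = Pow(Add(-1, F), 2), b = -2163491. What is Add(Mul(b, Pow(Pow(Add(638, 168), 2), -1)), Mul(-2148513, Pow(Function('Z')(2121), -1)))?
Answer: Rational(-2779836335417, 729931009600) ≈ -3.8084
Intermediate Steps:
Add(Mul(b, Pow(Pow(Add(638, 168), 2), -1)), Mul(-2148513, Pow(Function('Z')(2121), -1))) = Add(Mul(-2163491, Pow(Pow(Add(638, 168), 2), -1)), Mul(-2148513, Pow(Pow(Add(-1, 2121), 2), -1))) = Add(Mul(-2163491, Pow(Pow(806, 2), -1)), Mul(-2148513, Pow(Pow(2120, 2), -1))) = Add(Mul(-2163491, Pow(649636, -1)), Mul(-2148513, Pow(4494400, -1))) = Add(Mul(-2163491, Rational(1, 649636)), Mul(-2148513, Rational(1, 4494400))) = Add(Rational(-2163491, 649636), Rational(-2148513, 4494400)) = Rational(-2779836335417, 729931009600)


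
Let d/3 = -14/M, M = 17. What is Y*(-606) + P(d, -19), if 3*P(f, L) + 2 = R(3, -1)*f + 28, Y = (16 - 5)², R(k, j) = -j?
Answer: -3739226/51 ≈ -73318.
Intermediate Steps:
Y = 121 (Y = 11² = 121)
d = -42/17 (d = 3*(-14/17) = -42/17 ≈ -2.4706)
P(f, L) = 26/3 + f/3 (P(f, L) = -⅔ + ((-1*(-1))*f + 28)/3 = -⅔ + (1*f + 28)/3 = -⅔ + (f + 28)/3 = -⅔ + (28 + f)/3 = -⅔ + (28/3 + f/3) = 26/3 + f/3)
Y*(-606) + P(d, -19) = 121*(-606) + (26/3 + (⅓)*(-42/17)) = -73326 + (26/3 - 14/17) = -73326 + 400/51 = -3739226/51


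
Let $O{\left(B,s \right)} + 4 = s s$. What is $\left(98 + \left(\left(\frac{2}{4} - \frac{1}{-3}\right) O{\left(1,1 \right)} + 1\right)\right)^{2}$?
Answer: $\frac{37249}{4} \approx 9312.3$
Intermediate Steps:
$O{\left(B,s \right)} = -4 + s^{2}$ ($O{\left(B,s \right)} = -4 + s s = -4 + s^{2}$)
$\left(98 + \left(\left(\frac{2}{4} - \frac{1}{-3}\right) O{\left(1,1 \right)} + 1\right)\right)^{2} = \left(98 + \left(\left(\frac{2}{4} - \frac{1}{-3}\right) \left(-4 + 1^{2}\right) + 1\right)\right)^{2} = \left(98 + \left(\left(2 \cdot \frac{1}{4} - - \frac{1}{3}\right) \left(-4 + 1\right) + 1\right)\right)^{2} = \left(98 + \left(\left(\frac{1}{2} + \frac{1}{3}\right) \left(-3\right) + 1\right)\right)^{2} = \left(98 + \left(\frac{5}{6} \left(-3\right) + 1\right)\right)^{2} = \left(98 + \left(- \frac{5}{2} + 1\right)\right)^{2} = \left(98 - \frac{3}{2}\right)^{2} = \left(\frac{193}{2}\right)^{2} = \frac{37249}{4}$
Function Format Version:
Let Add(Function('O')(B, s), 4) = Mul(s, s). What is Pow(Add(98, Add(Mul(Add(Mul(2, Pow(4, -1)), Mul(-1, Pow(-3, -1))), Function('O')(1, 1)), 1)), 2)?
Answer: Rational(37249, 4) ≈ 9312.3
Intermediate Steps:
Function('O')(B, s) = Add(-4, Pow(s, 2)) (Function('O')(B, s) = Add(-4, Mul(s, s)) = Add(-4, Pow(s, 2)))
Pow(Add(98, Add(Mul(Add(Mul(2, Pow(4, -1)), Mul(-1, Pow(-3, -1))), Function('O')(1, 1)), 1)), 2) = Pow(Add(98, Add(Mul(Add(Mul(2, Pow(4, -1)), Mul(-1, Pow(-3, -1))), Add(-4, Pow(1, 2))), 1)), 2) = Pow(Add(98, Add(Mul(Add(Mul(2, Rational(1, 4)), Mul(-1, Rational(-1, 3))), Add(-4, 1)), 1)), 2) = Pow(Add(98, Add(Mul(Add(Rational(1, 2), Rational(1, 3)), -3), 1)), 2) = Pow(Add(98, Add(Mul(Rational(5, 6), -3), 1)), 2) = Pow(Add(98, Add(Rational(-5, 2), 1)), 2) = Pow(Add(98, Rational(-3, 2)), 2) = Pow(Rational(193, 2), 2) = Rational(37249, 4)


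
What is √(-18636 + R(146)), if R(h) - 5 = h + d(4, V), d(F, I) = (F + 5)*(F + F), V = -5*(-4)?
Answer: I*√18413 ≈ 135.69*I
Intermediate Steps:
V = 20
d(F, I) = 2*F*(5 + F) (d(F, I) = (5 + F)*(2*F) = 2*F*(5 + F))
R(h) = 77 + h (R(h) = 5 + (h + 2*4*(5 + 4)) = 5 + (h + 2*4*9) = 5 + (h + 72) = 5 + (72 + h) = 77 + h)
√(-18636 + R(146)) = √(-18636 + (77 + 146)) = √(-18636 + 223) = √(-18413) = I*√18413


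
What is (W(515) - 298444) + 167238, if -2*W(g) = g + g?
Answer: -131721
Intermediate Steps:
W(g) = -g (W(g) = -(g + g)/2 = -g)
(W(515) - 298444) + 167238 = (-1*515 - 298444) + 167238 = (-515 - 298444) + 167238 = -298959 + 167238 = -131721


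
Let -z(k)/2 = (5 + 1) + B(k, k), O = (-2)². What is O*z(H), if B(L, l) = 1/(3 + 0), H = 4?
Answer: -152/3 ≈ -50.667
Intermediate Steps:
O = 4
B(L, l) = ⅓ (B(L, l) = 1/3 = ⅓)
z(k) = -38/3 (z(k) = -2*((5 + 1) + ⅓) = -2*(6 + ⅓) = -2*19/3 = -38/3)
O*z(H) = 4*(-38/3) = -152/3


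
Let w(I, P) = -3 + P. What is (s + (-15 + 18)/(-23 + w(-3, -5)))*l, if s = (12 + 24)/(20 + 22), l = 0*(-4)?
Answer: 0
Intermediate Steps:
l = 0
s = 6/7 (s = 36/42 = 36*(1/42) = 6/7 ≈ 0.85714)
(s + (-15 + 18)/(-23 + w(-3, -5)))*l = (6/7 + (-15 + 18)/(-23 + (-3 - 5)))*0 = (6/7 + 3/(-23 - 8))*0 = (6/7 + 3/(-31))*0 = (6/7 + 3*(-1/31))*0 = (6/7 - 3/31)*0 = (165/217)*0 = 0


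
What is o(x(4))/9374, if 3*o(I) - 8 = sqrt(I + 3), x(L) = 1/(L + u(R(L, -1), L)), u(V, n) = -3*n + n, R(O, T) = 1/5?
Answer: 4/14061 + sqrt(11)/56244 ≈ 0.00034344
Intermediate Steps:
R(O, T) = 1/5
u(V, n) = -2*n
x(L) = -1/L (x(L) = 1/(L - 2*L) = 1/(-L) = -1/L)
o(I) = 8/3 + sqrt(3 + I)/3 (o(I) = 8/3 + sqrt(I + 3)/3 = 8/3 + sqrt(3 + I)/3)
o(x(4))/9374 = (8/3 + sqrt(3 - 1/4)/3)/9374 = (8/3 + sqrt(3 - 1*1/4)/3)*(1/9374) = (8/3 + sqrt(3 - 1/4)/3)*(1/9374) = (8/3 + sqrt(11/4)/3)*(1/9374) = (8/3 + (sqrt(11)/2)/3)*(1/9374) = (8/3 + sqrt(11)/6)*(1/9374) = 4/14061 + sqrt(11)/56244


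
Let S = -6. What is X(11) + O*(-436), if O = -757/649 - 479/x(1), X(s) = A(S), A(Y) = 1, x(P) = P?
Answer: 135870457/649 ≈ 2.0935e+5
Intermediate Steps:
X(s) = 1
O = -311628/649 (O = -757/649 - 479/1 = -757*1/649 - 479*1 = -757/649 - 479 = -311628/649 ≈ -480.17)
X(11) + O*(-436) = 1 - 311628/649*(-436) = 1 + 135869808/649 = 135870457/649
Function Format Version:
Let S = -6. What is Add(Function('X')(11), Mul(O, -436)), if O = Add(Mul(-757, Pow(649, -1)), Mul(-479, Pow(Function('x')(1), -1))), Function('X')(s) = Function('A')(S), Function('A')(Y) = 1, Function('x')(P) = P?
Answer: Rational(135870457, 649) ≈ 2.0935e+5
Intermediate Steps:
Function('X')(s) = 1
O = Rational(-311628, 649) (O = Add(Mul(-757, Pow(649, -1)), Mul(-479, Pow(1, -1))) = Add(Mul(-757, Rational(1, 649)), Mul(-479, 1)) = Add(Rational(-757, 649), -479) = Rational(-311628, 649) ≈ -480.17)
Add(Function('X')(11), Mul(O, -436)) = Add(1, Mul(Rational(-311628, 649), -436)) = Add(1, Rational(135869808, 649)) = Rational(135870457, 649)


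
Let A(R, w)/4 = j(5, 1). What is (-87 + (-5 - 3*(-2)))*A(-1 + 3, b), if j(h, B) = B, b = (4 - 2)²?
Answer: -344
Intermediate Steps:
b = 4 (b = 2² = 4)
A(R, w) = 4 (A(R, w) = 4*1 = 4)
(-87 + (-5 - 3*(-2)))*A(-1 + 3, b) = (-87 + (-5 - 3*(-2)))*4 = (-87 + (-5 + 6))*4 = (-87 + 1)*4 = -86*4 = -344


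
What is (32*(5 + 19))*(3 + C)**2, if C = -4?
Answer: 768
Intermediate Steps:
(32*(5 + 19))*(3 + C)**2 = (32*(5 + 19))*(3 - 4)**2 = (32*24)*(-1)**2 = 768*1 = 768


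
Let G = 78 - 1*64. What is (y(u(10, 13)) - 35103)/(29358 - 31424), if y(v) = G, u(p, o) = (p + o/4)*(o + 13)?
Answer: 35089/2066 ≈ 16.984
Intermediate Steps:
G = 14 (G = 78 - 64 = 14)
u(p, o) = (13 + o)*(p + o/4) (u(p, o) = (p + o*(¼))*(13 + o) = (p + o/4)*(13 + o) = (13 + o)*(p + o/4))
y(v) = 14
(y(u(10, 13)) - 35103)/(29358 - 31424) = (14 - 35103)/(29358 - 31424) = -35089/(-2066) = -35089*(-1/2066) = 35089/2066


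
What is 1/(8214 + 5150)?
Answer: 1/13364 ≈ 7.4828e-5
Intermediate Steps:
1/(8214 + 5150) = 1/13364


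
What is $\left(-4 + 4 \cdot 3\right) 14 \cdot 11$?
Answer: $1232$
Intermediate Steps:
$\left(-4 + 4 \cdot 3\right) 14 \cdot 11 = \left(-4 + 12\right) 14 \cdot 11 = 8 \cdot 14 \cdot 11 = 112 \cdot 11 = 1232$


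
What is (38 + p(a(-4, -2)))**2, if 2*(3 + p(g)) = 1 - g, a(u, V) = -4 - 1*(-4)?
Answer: 5041/4 ≈ 1260.3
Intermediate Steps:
a(u, V) = 0 (a(u, V) = -4 + 4 = 0)
p(g) = -5/2 - g/2 (p(g) = -3 + (1 - g)/2 = -3 + (1/2 - g/2) = -5/2 - g/2)
(38 + p(a(-4, -2)))**2 = (38 + (-5/2 - 1/2*0))**2 = (38 + (-5/2 + 0))**2 = (38 - 5/2)**2 = (71/2)**2 = 5041/4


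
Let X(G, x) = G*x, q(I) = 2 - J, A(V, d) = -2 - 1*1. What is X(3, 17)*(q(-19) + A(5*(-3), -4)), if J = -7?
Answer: 306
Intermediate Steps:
A(V, d) = -3 (A(V, d) = -2 - 1 = -3)
q(I) = 9 (q(I) = 2 - 1*(-7) = 2 + 7 = 9)
X(3, 17)*(q(-19) + A(5*(-3), -4)) = (3*17)*(9 - 3) = 51*6 = 306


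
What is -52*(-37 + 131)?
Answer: -4888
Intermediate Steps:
-52*(-37 + 131) = -52*94 = -4888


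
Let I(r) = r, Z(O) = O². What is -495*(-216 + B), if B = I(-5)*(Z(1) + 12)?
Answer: 139095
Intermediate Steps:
B = -65 (B = -5*(1² + 12) = -5*(1 + 12) = -5*13 = -65)
-495*(-216 + B) = -495*(-216 - 65) = -495*(-281) = 139095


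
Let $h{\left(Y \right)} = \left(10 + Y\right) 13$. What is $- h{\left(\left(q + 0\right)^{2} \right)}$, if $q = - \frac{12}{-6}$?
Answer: $-182$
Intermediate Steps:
$q = 2$ ($q = \left(-12\right) \left(- \frac{1}{6}\right) = 2$)
$h{\left(Y \right)} = 130 + 13 Y$
$- h{\left(\left(q + 0\right)^{2} \right)} = - (130 + 13 \left(2 + 0\right)^{2}) = - (130 + 13 \cdot 2^{2}) = - (130 + 13 \cdot 4) = - (130 + 52) = \left(-1\right) 182 = -182$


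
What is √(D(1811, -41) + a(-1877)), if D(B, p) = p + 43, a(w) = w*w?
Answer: 3*√391459 ≈ 1877.0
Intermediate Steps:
a(w) = w²
D(B, p) = 43 + p
√(D(1811, -41) + a(-1877)) = √((43 - 41) + (-1877)²) = √(2 + 3523129) = √3523131 = 3*√391459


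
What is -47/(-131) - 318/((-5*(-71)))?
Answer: -24973/46505 ≈ -0.53700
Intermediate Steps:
-47/(-131) - 318/((-5*(-71))) = -47*(-1/131) - 318/355 = 47/131 - 318*1/355 = 47/131 - 318/355 = -24973/46505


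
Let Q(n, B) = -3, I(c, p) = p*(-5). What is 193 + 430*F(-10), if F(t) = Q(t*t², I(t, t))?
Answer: -1097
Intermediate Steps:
I(c, p) = -5*p
F(t) = -3
193 + 430*F(-10) = 193 + 430*(-3) = 193 - 1290 = -1097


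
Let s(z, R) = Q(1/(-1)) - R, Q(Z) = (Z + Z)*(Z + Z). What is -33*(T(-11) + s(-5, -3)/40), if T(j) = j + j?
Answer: 28809/40 ≈ 720.22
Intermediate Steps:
Q(Z) = 4*Z² (Q(Z) = (2*Z)*(2*Z) = 4*Z²)
s(z, R) = 4 - R (s(z, R) = 4*(1/(-1))² - R = 4*(-1)² - R = 4*1 - R = 4 - R)
T(j) = 2*j
-33*(T(-11) + s(-5, -3)/40) = -33*(2*(-11) + (4 - 1*(-3))/40) = -33*(-22 + (4 + 3)*(1/40)) = -33*(-22 + 7*(1/40)) = -33*(-22 + 7/40) = -33*(-873/40) = 28809/40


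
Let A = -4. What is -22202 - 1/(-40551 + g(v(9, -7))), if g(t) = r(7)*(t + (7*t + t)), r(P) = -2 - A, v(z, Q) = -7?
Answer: -903110753/40677 ≈ -22202.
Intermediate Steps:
r(P) = 2 (r(P) = -2 - 1*(-4) = -2 + 4 = 2)
g(t) = 18*t (g(t) = 2*(t + (7*t + t)) = 2*(t + 8*t) = 2*(9*t) = 18*t)
-22202 - 1/(-40551 + g(v(9, -7))) = -22202 - 1/(-40551 + 18*(-7)) = -22202 - 1/(-40551 - 126) = -22202 - 1/(-40677) = -22202 - 1*(-1/40677) = -22202 + 1/40677 = -903110753/40677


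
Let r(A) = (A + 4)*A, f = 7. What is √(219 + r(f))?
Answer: 2*√74 ≈ 17.205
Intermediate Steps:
r(A) = A*(4 + A) (r(A) = (4 + A)*A = A*(4 + A))
√(219 + r(f)) = √(219 + 7*(4 + 7)) = √(219 + 7*11) = √(219 + 77) = √296 = 2*√74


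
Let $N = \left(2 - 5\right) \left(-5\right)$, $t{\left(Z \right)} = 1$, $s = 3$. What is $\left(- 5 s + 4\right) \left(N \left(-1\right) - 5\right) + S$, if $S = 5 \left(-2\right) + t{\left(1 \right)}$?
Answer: $211$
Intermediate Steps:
$S = -9$ ($S = 5 \left(-2\right) + 1 = -10 + 1 = -9$)
$N = 15$ ($N = \left(-3\right) \left(-5\right) = 15$)
$\left(- 5 s + 4\right) \left(N \left(-1\right) - 5\right) + S = \left(\left(-5\right) 3 + 4\right) \left(15 \left(-1\right) - 5\right) - 9 = \left(-15 + 4\right) \left(-15 - 5\right) - 9 = \left(-11\right) \left(-20\right) - 9 = 220 - 9 = 211$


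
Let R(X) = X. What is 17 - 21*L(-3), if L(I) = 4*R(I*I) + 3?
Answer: -802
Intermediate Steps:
L(I) = 3 + 4*I² (L(I) = 4*(I*I) + 3 = 4*I² + 3 = 3 + 4*I²)
17 - 21*L(-3) = 17 - 21*(3 + 4*(-3)²) = 17 - 21*(3 + 4*9) = 17 - 21*(3 + 36) = 17 - 21*39 = 17 - 819 = -802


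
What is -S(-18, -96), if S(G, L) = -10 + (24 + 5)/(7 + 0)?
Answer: 41/7 ≈ 5.8571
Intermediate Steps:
S(G, L) = -41/7 (S(G, L) = -10 + 29/7 = -41/7)
-S(-18, -96) = -1*(-41/7) = 41/7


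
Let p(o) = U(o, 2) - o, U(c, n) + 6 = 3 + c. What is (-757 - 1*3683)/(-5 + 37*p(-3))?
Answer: 1110/29 ≈ 38.276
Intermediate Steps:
U(c, n) = -3 + c (U(c, n) = -6 + (3 + c) = -3 + c)
p(o) = -3 (p(o) = (-3 + o) - o = -3)
(-757 - 1*3683)/(-5 + 37*p(-3)) = (-757 - 1*3683)/(-5 + 37*(-3)) = (-757 - 3683)/(-5 - 111) = -4440/(-116) = -4440*(-1/116) = 1110/29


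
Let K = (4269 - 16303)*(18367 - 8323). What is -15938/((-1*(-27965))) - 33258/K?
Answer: -320914661213/563352575940 ≈ -0.56965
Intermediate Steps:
K = -120869496 (K = -12034*10044 = -120869496)
-15938/((-1*(-27965))) - 33258/K = -15938/((-1*(-27965))) - 33258/(-120869496) = -15938/27965 - 33258*(-1/120869496) = -15938*1/27965 + 5543/20144916 = -15938/27965 + 5543/20144916 = -320914661213/563352575940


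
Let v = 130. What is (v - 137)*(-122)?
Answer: 854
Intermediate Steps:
(v - 137)*(-122) = (130 - 137)*(-122) = -7*(-122) = 854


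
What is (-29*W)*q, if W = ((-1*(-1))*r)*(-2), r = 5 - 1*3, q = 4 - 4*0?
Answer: 464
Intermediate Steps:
q = 4 (q = 4 + 0 = 4)
r = 2 (r = 5 - 3 = 2)
W = -4 (W = (-1*(-1)*2)*(-2) = (1*2)*(-2) = 2*(-2) = -4)
(-29*W)*q = -29*(-4)*4 = 116*4 = 464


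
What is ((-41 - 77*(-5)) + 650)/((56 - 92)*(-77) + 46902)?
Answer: 497/24837 ≈ 0.020010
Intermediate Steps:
((-41 - 77*(-5)) + 650)/((56 - 92)*(-77) + 46902) = ((-41 + 385) + 650)/(-36*(-77) + 46902) = (344 + 650)/(2772 + 46902) = 994/49674 = 994*(1/49674) = 497/24837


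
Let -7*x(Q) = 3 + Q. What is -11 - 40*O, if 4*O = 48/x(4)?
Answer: 469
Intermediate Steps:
x(Q) = -3/7 - Q/7 (x(Q) = -(3 + Q)/7 = -3/7 - Q/7)
O = -12 (O = (48/(-3/7 - ⅐*4))/4 = (48/(-3/7 - 4/7))/4 = (48/(-1))/4 = (48*(-1))/4 = (¼)*(-48) = -12)
-11 - 40*O = -11 - 40*(-12) = -11 + 480 = 469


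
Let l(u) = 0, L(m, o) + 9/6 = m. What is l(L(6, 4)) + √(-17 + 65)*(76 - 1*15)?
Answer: 244*√3 ≈ 422.62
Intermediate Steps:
L(m, o) = -3/2 + m
l(L(6, 4)) + √(-17 + 65)*(76 - 1*15) = 0 + √(-17 + 65)*(76 - 1*15) = 0 + √48*(76 - 15) = 0 + (4*√3)*61 = 0 + 244*√3 = 244*√3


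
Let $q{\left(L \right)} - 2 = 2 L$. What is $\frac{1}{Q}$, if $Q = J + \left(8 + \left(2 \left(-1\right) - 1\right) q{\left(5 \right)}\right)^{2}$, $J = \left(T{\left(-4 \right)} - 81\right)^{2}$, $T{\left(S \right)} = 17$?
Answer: $\frac{1}{4880} \approx 0.00020492$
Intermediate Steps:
$q{\left(L \right)} = 2 + 2 L$
$J = 4096$ ($J = \left(17 - 81\right)^{2} = \left(-64\right)^{2} = 4096$)
$Q = 4880$ ($Q = 4096 + \left(8 + \left(2 \left(-1\right) - 1\right) \left(2 + 2 \cdot 5\right)\right)^{2} = 4096 + \left(8 + \left(-2 - 1\right) \left(2 + 10\right)\right)^{2} = 4096 + \left(8 - 36\right)^{2} = 4096 + \left(-28\right)^{2} = 4096 + 784 = 4880$)
$\frac{1}{Q} = \frac{1}{4880}$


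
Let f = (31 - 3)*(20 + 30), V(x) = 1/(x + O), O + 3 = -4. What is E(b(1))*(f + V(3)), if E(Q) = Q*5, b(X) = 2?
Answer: 27995/2 ≈ 13998.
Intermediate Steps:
O = -7 (O = -3 - 4 = -7)
V(x) = 1/(-7 + x) (V(x) = 1/(x - 7) = 1/(-7 + x))
f = 1400 (f = 28*50 = 1400)
E(Q) = 5*Q
E(b(1))*(f + V(3)) = (5*2)*(1400 + 1/(-7 + 3)) = 10*(1400 + 1/(-4)) = 10*(1400 - ¼) = 10*(5599/4) = 27995/2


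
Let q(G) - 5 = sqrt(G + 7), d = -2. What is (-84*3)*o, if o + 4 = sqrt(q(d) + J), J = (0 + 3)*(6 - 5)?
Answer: 1008 - 252*sqrt(8 + sqrt(5)) ≈ 201.75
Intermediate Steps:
J = 3 (J = 3*1 = 3)
q(G) = 5 + sqrt(7 + G) (q(G) = 5 + sqrt(G + 7) = 5 + sqrt(7 + G))
o = -4 + sqrt(8 + sqrt(5)) (o = -4 + sqrt((5 + sqrt(7 - 2)) + 3) = -4 + sqrt((5 + sqrt(5)) + 3) = -4 + sqrt(8 + sqrt(5)) ≈ -0.80061)
(-84*3)*o = (-84*3)*(-4 + sqrt(8 + sqrt(5))) = -252*(-4 + sqrt(8 + sqrt(5))) = 1008 - 252*sqrt(8 + sqrt(5))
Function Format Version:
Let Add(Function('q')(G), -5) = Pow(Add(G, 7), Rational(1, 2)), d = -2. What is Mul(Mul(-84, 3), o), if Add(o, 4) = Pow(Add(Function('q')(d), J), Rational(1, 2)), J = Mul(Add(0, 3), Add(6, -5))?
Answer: Add(1008, Mul(-252, Pow(Add(8, Pow(5, Rational(1, 2))), Rational(1, 2)))) ≈ 201.75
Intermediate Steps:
J = 3 (J = Mul(3, 1) = 3)
Function('q')(G) = Add(5, Pow(Add(7, G), Rational(1, 2))) (Function('q')(G) = Add(5, Pow(Add(G, 7), Rational(1, 2))) = Add(5, Pow(Add(7, G), Rational(1, 2))))
o = Add(-4, Pow(Add(8, Pow(5, Rational(1, 2))), Rational(1, 2))) (o = Add(-4, Pow(Add(Add(5, Pow(Add(7, -2), Rational(1, 2))), 3), Rational(1, 2))) = Add(-4, Pow(Add(Add(5, Pow(5, Rational(1, 2))), 3), Rational(1, 2))) = Add(-4, Pow(Add(8, Pow(5, Rational(1, 2))), Rational(1, 2))) ≈ -0.80061)
Mul(Mul(-84, 3), o) = Mul(Mul(-84, 3), Add(-4, Pow(Add(8, Pow(5, Rational(1, 2))), Rational(1, 2)))) = Mul(-252, Add(-4, Pow(Add(8, Pow(5, Rational(1, 2))), Rational(1, 2)))) = Add(1008, Mul(-252, Pow(Add(8, Pow(5, Rational(1, 2))), Rational(1, 2))))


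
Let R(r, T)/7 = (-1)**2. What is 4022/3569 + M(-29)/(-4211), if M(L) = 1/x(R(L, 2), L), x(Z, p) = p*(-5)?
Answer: 2455809521/2179213555 ≈ 1.1269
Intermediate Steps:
R(r, T) = 7 (R(r, T) = 7*(-1)**2 = 7*1 = 7)
x(Z, p) = -5*p
M(L) = -1/(5*L) (M(L) = 1/(-5*L) = -1/(5*L))
4022/3569 + M(-29)/(-4211) = 4022/3569 - 1/5/(-29)/(-4211) = 4022*(1/3569) - 1/5*(-1/29)*(-1/4211) = 4022/3569 + (1/145)*(-1/4211) = 4022/3569 - 1/610595 = 2455809521/2179213555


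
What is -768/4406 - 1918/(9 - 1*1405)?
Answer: 1844645/1537694 ≈ 1.1996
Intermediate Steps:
-768/4406 - 1918/(9 - 1*1405) = -768*1/4406 - 1918/(9 - 1405) = -384/2203 - 1918/(-1396) = -384/2203 - 1918*(-1/1396) = -384/2203 + 959/698 = 1844645/1537694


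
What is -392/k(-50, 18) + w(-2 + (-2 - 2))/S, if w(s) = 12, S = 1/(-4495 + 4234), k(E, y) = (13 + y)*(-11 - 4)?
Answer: -1455988/465 ≈ -3131.2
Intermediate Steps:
k(E, y) = -195 - 15*y (k(E, y) = (13 + y)*(-15) = -195 - 15*y)
S = -1/261 (S = 1/(-261) = -1/261 ≈ -0.0038314)
-392/k(-50, 18) + w(-2 + (-2 - 2))/S = -392/(-195 - 15*18) + 12/(-1/261) = -392/(-195 - 270) + 12*(-261) = -392/(-465) - 3132 = -392*(-1/465) - 3132 = 392/465 - 3132 = -1455988/465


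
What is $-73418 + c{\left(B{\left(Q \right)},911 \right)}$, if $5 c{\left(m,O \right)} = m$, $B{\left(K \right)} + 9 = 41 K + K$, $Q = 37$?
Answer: $-73109$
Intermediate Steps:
$B{\left(K \right)} = -9 + 42 K$ ($B{\left(K \right)} = -9 + \left(41 K + K\right) = -9 + 42 K$)
$c{\left(m,O \right)} = \frac{m}{5}$
$-73418 + c{\left(B{\left(Q \right)},911 \right)} = -73418 + \frac{-9 + 42 \cdot 37}{5} = -73418 + \frac{-9 + 1554}{5} = -73418 + \frac{1}{5} \cdot 1545 = -73418 + 309 = -73109$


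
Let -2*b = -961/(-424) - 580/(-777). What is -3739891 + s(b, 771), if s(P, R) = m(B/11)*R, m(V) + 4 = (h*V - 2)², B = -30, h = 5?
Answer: -430090711/121 ≈ -3.5545e+6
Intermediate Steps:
b = -992617/658896 (b = -(-961/(-424) - 580/(-777))/2 = -(-961*(-1/424) - 580*(-1/777))/2 = -(961/424 + 580/777)/2 = -½*992617/329448 = -992617/658896 ≈ -1.5065)
m(V) = -4 + (-2 + 5*V)² (m(V) = -4 + (5*V - 2)² = -4 + (-2 + 5*V)²)
s(P, R) = 29100*R/121 (s(P, R) = (-4 + (-2 + 5*(-30/11))²)*R = (-4 + (-2 - 150/11)²)*R = (-4 + (-172/11)²)*R = (-4 + 29584/121)*R = 29100*R/121)
-3739891 + s(b, 771) = -3739891 + (29100/121)*771 = -3739891 + 22436100/121 = -430090711/121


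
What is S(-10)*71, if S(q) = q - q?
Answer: 0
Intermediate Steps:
S(q) = 0
S(-10)*71 = 0*71 = 0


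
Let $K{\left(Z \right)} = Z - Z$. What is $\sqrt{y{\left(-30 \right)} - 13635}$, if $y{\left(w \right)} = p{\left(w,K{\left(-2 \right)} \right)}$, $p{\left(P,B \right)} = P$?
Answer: $i \sqrt{13665} \approx 116.9 i$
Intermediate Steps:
$K{\left(Z \right)} = 0$
$y{\left(w \right)} = w$
$\sqrt{y{\left(-30 \right)} - 13635} = \sqrt{-30 - 13635} = \sqrt{-13665} = i \sqrt{13665}$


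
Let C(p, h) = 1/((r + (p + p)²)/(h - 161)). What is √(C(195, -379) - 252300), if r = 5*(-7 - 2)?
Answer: 4*I*√180041929053/3379 ≈ 502.29*I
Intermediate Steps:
r = -45 (r = 5*(-9) = -45)
C(p, h) = (-161 + h)/(-45 + 4*p²) (C(p, h) = 1/((-45 + (p + p)²)/(h - 161)) = 1/((-45 + (2*p)²)/(-161 + h)) = 1/((-45 + 4*p²)/(-161 + h)) = (-161 + h)/(-45 + 4*p²))
√(C(195, -379) - 252300) = √((-161 - 379)/(-45 + 4*195²) - 252300) = √(-540/(-45 + 4*38025) - 252300) = √(-540/(-45 + 152100) - 252300) = √(-540/152055 - 252300) = √((1/152055)*(-540) - 252300) = √(-12/3379 - 252300) = √(-852521712/3379) = 4*I*√180041929053/3379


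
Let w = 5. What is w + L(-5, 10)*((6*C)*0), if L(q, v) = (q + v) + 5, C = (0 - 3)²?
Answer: 5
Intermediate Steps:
C = 9 (C = (-3)² = 9)
L(q, v) = 5 + q + v
w + L(-5, 10)*((6*C)*0) = 5 + (5 - 5 + 10)*((6*9)*0) = 5 + 10*(54*0) = 5 + 10*0 = 5 + 0 = 5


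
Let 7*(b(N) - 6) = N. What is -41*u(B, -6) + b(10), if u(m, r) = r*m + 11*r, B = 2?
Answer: 22438/7 ≈ 3205.4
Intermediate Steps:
u(m, r) = 11*r + m*r (u(m, r) = m*r + 11*r = 11*r + m*r)
b(N) = 6 + N/7
-41*u(B, -6) + b(10) = -(-246)*(11 + 2) + (6 + (⅐)*10) = -(-246)*13 + (6 + 10/7) = -41*(-78) + 52/7 = 3198 + 52/7 = 22438/7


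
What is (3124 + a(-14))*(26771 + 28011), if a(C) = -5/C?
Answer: 171158533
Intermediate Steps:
(3124 + a(-14))*(26771 + 28011) = (3124 - 5/(-14))*(26771 + 28011) = (3124 - 5*(-1/14))*54782 = (3124 + 5/14)*54782 = (43741/14)*54782 = 171158533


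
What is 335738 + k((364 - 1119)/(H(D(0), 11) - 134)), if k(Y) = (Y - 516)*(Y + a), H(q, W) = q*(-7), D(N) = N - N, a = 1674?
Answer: -9363869091/17956 ≈ -5.2149e+5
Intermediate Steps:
D(N) = 0
H(q, W) = -7*q
k(Y) = (-516 + Y)*(1674 + Y) (k(Y) = (Y - 516)*(Y + 1674) = (-516 + Y)*(1674 + Y))
335738 + k((364 - 1119)/(H(D(0), 11) - 134)) = 335738 + (-863784 + ((364 - 1119)/(-7*0 - 134))**2 + 1158*((364 - 1119)/(-7*0 - 134))) = 335738 + (-863784 + (-755/(0 - 134))**2 + 1158*(-755/(0 - 134))) = 335738 + (-863784 + (-755/(-134))**2 + 1158*(-755/(-134))) = 335738 + (-863784 + (-755*(-1/134))**2 + 1158*(-755*(-1/134))) = 335738 + (-863784 + (755/134)**2 + 1158*(755/134)) = 335738 + (-863784 + 570025/17956 + 437145/67) = 335738 - 15392380619/17956 = -9363869091/17956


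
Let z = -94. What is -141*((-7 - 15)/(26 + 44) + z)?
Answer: 465441/35 ≈ 13298.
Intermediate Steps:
-141*((-7 - 15)/(26 + 44) + z) = -141*((-7 - 15)/(26 + 44) - 94) = -141*(-22/70 - 94) = -141*(-22*1/70 - 94) = -141*(-11/35 - 94) = -141*(-3301/35) = 465441/35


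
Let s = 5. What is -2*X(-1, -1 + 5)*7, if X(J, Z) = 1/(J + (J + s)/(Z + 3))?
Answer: 98/3 ≈ 32.667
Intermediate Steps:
X(J, Z) = 1/(J + (5 + J)/(3 + Z)) (X(J, Z) = 1/(J + (J + 5)/(Z + 3)) = 1/(J + (5 + J)/(3 + Z)))
-2*X(-1, -1 + 5)*7 = -2*(3 + (-1 + 5))/(5 + 4*(-1) - (-1 + 5))*7 = -2*(3 + 4)/(5 - 4 - 1*4)*7 = -2*7/(5 - 4 - 4)*7 = -2*7/(-3)*7 = -(-2)*7/3*7 = -2*(-7/3)*7 = (14/3)*7 = 98/3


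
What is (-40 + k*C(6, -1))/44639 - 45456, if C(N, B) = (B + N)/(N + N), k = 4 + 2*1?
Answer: -4058220843/89278 ≈ -45456.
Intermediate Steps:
k = 6 (k = 4 + 2 = 6)
C(N, B) = (B + N)/(2*N) (C(N, B) = (B + N)/((2*N)) = (B + N)*(1/(2*N)) = (B + N)/(2*N))
(-40 + k*C(6, -1))/44639 - 45456 = (-40 + 6*((½)*(-1 + 6)/6))/44639 - 45456 = (-40 + 6*((½)*(⅙)*5))*(1/44639) - 45456 = (-40 + 6*(5/12))*(1/44639) - 45456 = (-40 + 5/2)*(1/44639) - 45456 = -75/2*1/44639 - 45456 = -75/89278 - 45456 = -4058220843/89278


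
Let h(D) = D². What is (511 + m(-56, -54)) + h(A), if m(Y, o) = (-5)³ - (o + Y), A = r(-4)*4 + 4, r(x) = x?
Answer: 640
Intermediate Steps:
A = -12 (A = -4*4 + 4 = -16 + 4 = -12)
m(Y, o) = -125 - Y - o (m(Y, o) = -125 - (Y + o) = -125 + (-Y - o) = -125 - Y - o)
(511 + m(-56, -54)) + h(A) = (511 + (-125 - 1*(-56) - 1*(-54))) + (-12)² = (511 + (-125 + 56 + 54)) + 144 = (511 - 15) + 144 = 496 + 144 = 640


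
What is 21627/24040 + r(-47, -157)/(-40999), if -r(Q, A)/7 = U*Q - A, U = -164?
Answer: 315743939/140802280 ≈ 2.2425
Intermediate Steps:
r(Q, A) = 7*A + 1148*Q (r(Q, A) = -7*(-164*Q - A) = -7*(-A - 164*Q) = 7*A + 1148*Q)
21627/24040 + r(-47, -157)/(-40999) = 21627/24040 + (7*(-157) + 1148*(-47))/(-40999) = 21627*(1/24040) + (-1099 - 53956)*(-1/40999) = 21627/24040 - 55055*(-1/40999) = 21627/24040 + 7865/5857 = 315743939/140802280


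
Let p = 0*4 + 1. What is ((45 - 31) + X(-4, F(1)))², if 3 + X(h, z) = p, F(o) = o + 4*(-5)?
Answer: 144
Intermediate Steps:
F(o) = -20 + o (F(o) = o - 20 = -20 + o)
p = 1 (p = 0 + 1 = 1)
X(h, z) = -2 (X(h, z) = -3 + 1 = -2)
((45 - 31) + X(-4, F(1)))² = ((45 - 31) - 2)² = (14 - 2)² = 12² = 144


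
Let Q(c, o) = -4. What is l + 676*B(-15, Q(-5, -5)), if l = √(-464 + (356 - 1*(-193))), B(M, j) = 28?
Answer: 18928 + √85 ≈ 18937.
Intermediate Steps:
l = √85 (l = √(-464 + (356 + 193)) = √(-464 + 549) = √85 ≈ 9.2195)
l + 676*B(-15, Q(-5, -5)) = √85 + 676*28 = √85 + 18928 = 18928 + √85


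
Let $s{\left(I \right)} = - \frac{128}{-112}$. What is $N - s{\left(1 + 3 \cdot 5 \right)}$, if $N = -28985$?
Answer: $- \frac{202903}{7} \approx -28986.0$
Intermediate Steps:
$s{\left(I \right)} = \frac{8}{7}$ ($s{\left(I \right)} = \left(-128\right) \left(- \frac{1}{112}\right) = \frac{8}{7}$)
$N - s{\left(1 + 3 \cdot 5 \right)} = -28985 - \frac{8}{7} = - \frac{202903}{7}$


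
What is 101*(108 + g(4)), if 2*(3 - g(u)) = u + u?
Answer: 10807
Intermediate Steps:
g(u) = 3 - u (g(u) = 3 - (u + u)/2 = 3 - u)
101*(108 + g(4)) = 101*(108 + (3 - 1*4)) = 101*(108 + (3 - 4)) = 101*(108 - 1) = 101*107 = 10807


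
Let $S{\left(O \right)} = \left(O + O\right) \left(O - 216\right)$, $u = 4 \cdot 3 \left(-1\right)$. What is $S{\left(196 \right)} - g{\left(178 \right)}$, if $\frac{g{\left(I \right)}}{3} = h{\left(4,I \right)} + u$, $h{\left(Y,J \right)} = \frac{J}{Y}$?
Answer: $- \frac{15875}{2} \approx -7937.5$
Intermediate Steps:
$u = -12$ ($u = 12 \left(-1\right) = -12$)
$S{\left(O \right)} = 2 O \left(-216 + O\right)$
$g{\left(I \right)} = -36 + \frac{3 I}{4}$ ($g{\left(I \right)} = 3 \left(\frac{I}{4} - 12\right) = 3 \left(-12 + \frac{I}{4}\right) = -36 + \frac{3 I}{4}$)
$S{\left(196 \right)} - g{\left(178 \right)} = 2 \cdot 196 \left(-216 + 196\right) - \left(-36 + \frac{3}{4} \cdot 178\right) = 2 \cdot 196 \left(-20\right) - \left(-36 + \frac{267}{2}\right) = -7840 - \frac{195}{2} = - \frac{15875}{2}$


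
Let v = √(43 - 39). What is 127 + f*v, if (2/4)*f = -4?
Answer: 111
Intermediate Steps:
f = -8 (f = 2*(-4) = -8)
v = 2 (v = √4 = 2)
127 + f*v = 127 - 8*2 = 127 - 16 = 111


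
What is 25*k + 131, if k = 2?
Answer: 181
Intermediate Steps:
25*k + 131 = 25*2 + 131 = 50 + 131 = 181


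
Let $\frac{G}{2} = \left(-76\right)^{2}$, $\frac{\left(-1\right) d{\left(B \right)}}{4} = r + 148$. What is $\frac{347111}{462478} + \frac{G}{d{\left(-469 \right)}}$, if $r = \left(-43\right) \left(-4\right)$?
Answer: $- \frac{76535059}{9249560} \approx -8.2745$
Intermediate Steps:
$r = 172$
$d{\left(B \right)} = -1280$ ($d{\left(B \right)} = - 4 \left(172 + 148\right) = \left(-4\right) 320 = -1280$)
$G = 11552$ ($G = 2 \left(-76\right)^{2} = 2 \cdot 5776 = 11552$)
$\frac{347111}{462478} + \frac{G}{d{\left(-469 \right)}} = \frac{347111}{462478} + \frac{11552}{-1280} = 347111 \cdot \frac{1}{462478} + 11552 \left(- \frac{1}{1280}\right) = \frac{347111}{462478} - \frac{361}{40} = - \frac{76535059}{9249560}$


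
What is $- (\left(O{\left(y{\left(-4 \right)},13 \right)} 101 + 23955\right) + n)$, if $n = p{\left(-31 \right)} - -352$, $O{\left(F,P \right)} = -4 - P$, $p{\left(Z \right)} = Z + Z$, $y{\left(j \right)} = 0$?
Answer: $-22528$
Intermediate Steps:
$p{\left(Z \right)} = 2 Z$
$n = 290$ ($n = 2 \left(-31\right) - -352 = -62 + 352 = 290$)
$- (\left(O{\left(y{\left(-4 \right)},13 \right)} 101 + 23955\right) + n) = - (\left(\left(-4 - 13\right) 101 + 23955\right) + 290) = - (\left(\left(-17\right) 101 + 23955\right) + 290) = - (\left(-1717 + 23955\right) + 290) = - (22238 + 290) = \left(-1\right) 22528 = -22528$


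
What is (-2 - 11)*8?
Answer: -104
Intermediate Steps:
(-2 - 11)*8 = -13*8 = -104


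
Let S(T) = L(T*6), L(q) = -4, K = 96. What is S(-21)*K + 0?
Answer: -384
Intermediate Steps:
S(T) = -4
S(-21)*K + 0 = -4*96 + 0 = -384 + 0 = -384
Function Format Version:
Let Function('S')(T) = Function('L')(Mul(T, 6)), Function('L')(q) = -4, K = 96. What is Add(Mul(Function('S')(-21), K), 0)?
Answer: -384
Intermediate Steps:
Function('S')(T) = -4
Add(Mul(Function('S')(-21), K), 0) = Add(Mul(-4, 96), 0) = Add(-384, 0) = -384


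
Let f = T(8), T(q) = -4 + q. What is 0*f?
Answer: 0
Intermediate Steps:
f = 4 (f = -4 + 8 = 4)
0*f = 0*4 = 0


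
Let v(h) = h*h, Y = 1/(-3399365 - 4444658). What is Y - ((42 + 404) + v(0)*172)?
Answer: -3498434259/7844023 ≈ -446.00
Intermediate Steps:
Y = -1/7844023 (Y = 1/(-7844023) = -1/7844023 ≈ -1.2749e-7)
v(h) = h**2
Y - ((42 + 404) + v(0)*172) = -1/7844023 - ((42 + 404) + 0**2*172) = -1/7844023 - (446 + 0*172) = -1/7844023 - (446 + 0) = -1/7844023 - 1*446 = -1/7844023 - 446 = -3498434259/7844023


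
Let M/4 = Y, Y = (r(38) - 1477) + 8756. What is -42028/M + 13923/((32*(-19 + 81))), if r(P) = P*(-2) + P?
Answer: 79970555/14366144 ≈ 5.5666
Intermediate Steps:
r(P) = -P (r(P) = -2*P + P = -P)
Y = 7241 (Y = (-1*38 - 1477) + 8756 = (-38 - 1477) + 8756 = -1515 + 8756 = 7241)
M = 28964 (M = 4*7241 = 28964)
-42028/M + 13923/((32*(-19 + 81))) = -42028/28964 + 13923/((32*(-19 + 81))) = -42028*1/28964 + 13923/((32*62)) = -10507/7241 + 13923/1984 = 79970555/14366144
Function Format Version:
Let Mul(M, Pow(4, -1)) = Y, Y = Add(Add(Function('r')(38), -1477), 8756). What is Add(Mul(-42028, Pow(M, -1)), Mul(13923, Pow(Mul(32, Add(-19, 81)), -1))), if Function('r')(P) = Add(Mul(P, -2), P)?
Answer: Rational(79970555, 14366144) ≈ 5.5666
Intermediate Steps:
Function('r')(P) = Mul(-1, P) (Function('r')(P) = Add(Mul(-2, P), P) = Mul(-1, P))
Y = 7241 (Y = Add(Add(Mul(-1, 38), -1477), 8756) = Add(Add(-38, -1477), 8756) = Add(-1515, 8756) = 7241)
M = 28964 (M = Mul(4, 7241) = 28964)
Add(Mul(-42028, Pow(M, -1)), Mul(13923, Pow(Mul(32, Add(-19, 81)), -1))) = Add(Mul(-42028, Pow(28964, -1)), Mul(13923, Pow(Mul(32, Add(-19, 81)), -1))) = Add(Mul(-42028, Rational(1, 28964)), Mul(13923, Pow(Mul(32, 62), -1))) = Add(Rational(-10507, 7241), Mul(13923, Pow(1984, -1))) = Add(Rational(-10507, 7241), Mul(13923, Rational(1, 1984))) = Add(Rational(-10507, 7241), Rational(13923, 1984)) = Rational(79970555, 14366144)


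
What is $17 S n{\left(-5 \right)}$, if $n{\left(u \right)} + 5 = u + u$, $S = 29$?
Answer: $-7395$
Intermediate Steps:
$n{\left(u \right)} = -5 + 2 u$ ($n{\left(u \right)} = -5 + \left(u + u\right) = -5 + 2 u$)
$17 S n{\left(-5 \right)} = 17 \cdot 29 \left(-5 + 2 \left(-5\right)\right) = 493 \left(-5 - 10\right) = 493 \left(-15\right) = -7395$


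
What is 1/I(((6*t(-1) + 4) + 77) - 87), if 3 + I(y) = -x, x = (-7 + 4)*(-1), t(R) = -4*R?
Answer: -⅙ ≈ -0.16667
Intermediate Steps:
x = 3 (x = -3*(-1) = 3)
I(y) = -6 (I(y) = -3 - 1*3 = -3 - 3 = -6)
1/I(((6*t(-1) + 4) + 77) - 87) = 1/(-6) = -⅙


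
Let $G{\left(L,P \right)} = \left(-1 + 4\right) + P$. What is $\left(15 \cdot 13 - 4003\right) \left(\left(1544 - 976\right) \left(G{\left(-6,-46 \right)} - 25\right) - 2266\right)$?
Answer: $155709120$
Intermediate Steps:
$G{\left(L,P \right)} = 3 + P$
$\left(15 \cdot 13 - 4003\right) \left(\left(1544 - 976\right) \left(G{\left(-6,-46 \right)} - 25\right) - 2266\right) = \left(15 \cdot 13 - 4003\right) \left(\left(1544 - 976\right) \left(\left(3 - 46\right) - 25\right) - 2266\right) = \left(195 - 4003\right) \left(568 \left(-43 - 25\right) - 2266\right) = - 3808 \left(568 \left(-68\right) - 2266\right) = - 3808 \left(-38624 - 2266\right) = \left(-3808\right) \left(-40890\right) = 155709120$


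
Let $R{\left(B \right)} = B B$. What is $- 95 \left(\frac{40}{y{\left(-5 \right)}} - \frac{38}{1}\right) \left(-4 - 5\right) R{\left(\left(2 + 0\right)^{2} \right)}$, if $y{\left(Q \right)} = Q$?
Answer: $-629280$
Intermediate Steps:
$R{\left(B \right)} = B^{2}$
$- 95 \left(\frac{40}{y{\left(-5 \right)}} - \frac{38}{1}\right) \left(-4 - 5\right) R{\left(\left(2 + 0\right)^{2} \right)} = - 95 \left(\frac{40}{-5} - \frac{38}{1}\right) \left(-4 - 5\right) \left(\left(2 + 0\right)^{2}\right)^{2} = - 95 \left(40 \left(- \frac{1}{5}\right) - 38\right) \left(- 9 \left(2^{2}\right)^{2}\right) = - 95 \left(-8 - 38\right) \left(- 9 \cdot 4^{2}\right) = \left(-95\right) \left(-46\right) \left(\left(-9\right) 16\right) = 4370 \left(-144\right) = -629280$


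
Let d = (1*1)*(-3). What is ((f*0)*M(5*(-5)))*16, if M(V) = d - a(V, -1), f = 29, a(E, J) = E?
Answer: 0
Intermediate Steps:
d = -3 (d = 1*(-3) = -3)
M(V) = -3 - V
((f*0)*M(5*(-5)))*16 = ((29*0)*(-3 - 5*(-5)))*16 = (0*(-3 - 1*(-25)))*16 = (0*(-3 + 25))*16 = (0*22)*16 = 0*16 = 0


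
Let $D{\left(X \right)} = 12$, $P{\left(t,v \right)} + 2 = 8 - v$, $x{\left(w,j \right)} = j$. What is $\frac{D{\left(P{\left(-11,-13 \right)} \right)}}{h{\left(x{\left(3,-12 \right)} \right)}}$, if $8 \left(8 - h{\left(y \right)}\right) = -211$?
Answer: $\frac{96}{275} \approx 0.34909$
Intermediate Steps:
$h{\left(y \right)} = \frac{275}{8}$ ($h{\left(y \right)} = 8 - - \frac{211}{8} = 8 + \frac{211}{8} = \frac{275}{8}$)
$P{\left(t,v \right)} = 6 - v$ ($P{\left(t,v \right)} = -2 - \left(-8 + v\right) = 6 - v$)
$\frac{D{\left(P{\left(-11,-13 \right)} \right)}}{h{\left(x{\left(3,-12 \right)} \right)}} = \frac{12}{\frac{275}{8}} = 12 \cdot \frac{8}{275} = \frac{96}{275}$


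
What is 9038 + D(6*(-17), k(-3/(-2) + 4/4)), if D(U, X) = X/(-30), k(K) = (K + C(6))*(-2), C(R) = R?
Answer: 271157/30 ≈ 9038.6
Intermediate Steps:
k(K) = -12 - 2*K (k(K) = (K + 6)*(-2) = (6 + K)*(-2) = -12 - 2*K)
D(U, X) = -X/30 (D(U, X) = X*(-1/30) = -X/30)
9038 + D(6*(-17), k(-3/(-2) + 4/4)) = 9038 - (-12 - 2*(-3/(-2) + 4/4))/30 = 9038 - (-12 - 2*(-3*(-½) + 4*(¼)))/30 = 9038 - (-12 - 2*(3/2 + 1))/30 = 9038 - (-12 - 2*5/2)/30 = 9038 - (-12 - 5)/30 = 9038 - 1/30*(-17) = 9038 + 17/30 = 271157/30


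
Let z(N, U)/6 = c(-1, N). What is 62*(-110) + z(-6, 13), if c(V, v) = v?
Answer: -6856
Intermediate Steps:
z(N, U) = 6*N
62*(-110) + z(-6, 13) = 62*(-110) + 6*(-6) = -6820 - 36 = -6856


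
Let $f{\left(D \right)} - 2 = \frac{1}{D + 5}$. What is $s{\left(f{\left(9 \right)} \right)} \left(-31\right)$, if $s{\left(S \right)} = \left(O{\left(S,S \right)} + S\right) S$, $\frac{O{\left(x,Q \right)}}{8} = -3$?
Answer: $\frac{275993}{196} \approx 1408.1$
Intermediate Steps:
$f{\left(D \right)} = 2 + \frac{1}{5 + D}$ ($f{\left(D \right)} = 2 + \frac{1}{D + 5} = 2 + \frac{1}{5 + D}$)
$O{\left(x,Q \right)} = -24$ ($O{\left(x,Q \right)} = 8 \left(-3\right) = -24$)
$s{\left(S \right)} = S \left(-24 + S\right)$ ($s{\left(S \right)} = \left(-24 + S\right) S = S \left(-24 + S\right)$)
$s{\left(f{\left(9 \right)} \right)} \left(-31\right) = \frac{11 + 2 \cdot 9}{5 + 9} \left(-24 + \frac{11 + 2 \cdot 9}{5 + 9}\right) \left(-31\right) = \frac{11 + 18}{14} \left(-24 + \frac{11 + 18}{14}\right) \left(-31\right) = \frac{1}{14} \cdot 29 \left(-24 + \frac{1}{14} \cdot 29\right) \left(-31\right) = \frac{29 \left(-24 + \frac{29}{14}\right)}{14} \left(-31\right) = \frac{29}{14} \left(- \frac{307}{14}\right) \left(-31\right) = \left(- \frac{8903}{196}\right) \left(-31\right) = \frac{275993}{196}$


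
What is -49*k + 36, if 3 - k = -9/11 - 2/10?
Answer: -8849/55 ≈ -160.89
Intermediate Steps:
k = 221/55 (k = 3 - (-9/11 - 2/10) = 3 - (-9*1/11 - 2*⅒) = 3 - (-9/11 - ⅕) = 3 - 1*(-56/55) = 3 + 56/55 = 221/55 ≈ 4.0182)
-49*k + 36 = -49*221/55 + 36 = -10829/55 + 36 = -8849/55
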